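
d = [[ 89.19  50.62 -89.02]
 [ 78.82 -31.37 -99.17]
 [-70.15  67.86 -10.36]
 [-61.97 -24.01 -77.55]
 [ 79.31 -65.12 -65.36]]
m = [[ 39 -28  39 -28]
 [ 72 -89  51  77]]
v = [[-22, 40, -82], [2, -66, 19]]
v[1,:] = [2, -66, 19]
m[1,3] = 77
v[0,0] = -22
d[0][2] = -89.02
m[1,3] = 77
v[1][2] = 19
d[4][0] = 79.31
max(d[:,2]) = -10.36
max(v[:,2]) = 19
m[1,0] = 72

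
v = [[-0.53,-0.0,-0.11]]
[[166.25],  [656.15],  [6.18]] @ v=[[-88.11, 0.00, -18.29], [-347.76, 0.0, -72.18], [-3.28, 0.0, -0.68]]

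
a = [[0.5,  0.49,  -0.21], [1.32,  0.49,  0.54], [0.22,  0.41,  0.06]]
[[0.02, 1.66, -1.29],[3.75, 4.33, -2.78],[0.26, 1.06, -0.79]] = a@[[2.04, 2.57, -1.67], [-0.87, 1.09, -1.00], [2.75, 0.75, -0.15]]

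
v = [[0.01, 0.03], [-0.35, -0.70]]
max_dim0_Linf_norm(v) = 0.7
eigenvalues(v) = [-0.01, -0.68]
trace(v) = -0.69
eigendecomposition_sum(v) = [[-0.01, -0.0], [0.0, 0.0]] + [[0.02, 0.03],[-0.35, -0.70]]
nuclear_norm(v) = 0.79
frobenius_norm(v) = 0.78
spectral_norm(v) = 0.78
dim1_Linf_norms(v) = [0.03, 0.7]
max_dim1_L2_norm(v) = 0.78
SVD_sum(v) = [[0.01, 0.03], [-0.35, -0.7]] + [[-0.0, 0.0], [-0.0, 0.0]]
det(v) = 0.00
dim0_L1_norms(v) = [0.36, 0.73]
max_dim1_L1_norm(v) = 1.05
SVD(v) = [[-0.04, 1.00], [1.00, 0.04]] @ diag([0.7832496613149103, 0.004468562417408754]) @ [[-0.45,-0.89], [-0.89,0.45]]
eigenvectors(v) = [[0.89, -0.04], [-0.45, 1.00]]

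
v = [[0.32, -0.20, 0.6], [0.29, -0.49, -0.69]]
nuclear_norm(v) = 1.58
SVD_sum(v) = [[-0.05, 0.16, 0.42], [0.09, -0.30, -0.79]] + [[0.37, -0.36, 0.18], [0.20, -0.19, 0.1]]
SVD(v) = [[-0.47, 0.88], [0.88, 0.47]] @ diag([0.9590027366743867, 0.6188810475778336]) @ [[0.11, -0.35, -0.93], [0.68, -0.66, 0.33]]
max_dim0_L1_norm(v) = 1.29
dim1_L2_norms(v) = [0.71, 0.89]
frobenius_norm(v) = 1.14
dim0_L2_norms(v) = [0.43, 0.53, 0.91]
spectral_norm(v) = 0.96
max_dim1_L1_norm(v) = 1.47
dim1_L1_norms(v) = [1.12, 1.47]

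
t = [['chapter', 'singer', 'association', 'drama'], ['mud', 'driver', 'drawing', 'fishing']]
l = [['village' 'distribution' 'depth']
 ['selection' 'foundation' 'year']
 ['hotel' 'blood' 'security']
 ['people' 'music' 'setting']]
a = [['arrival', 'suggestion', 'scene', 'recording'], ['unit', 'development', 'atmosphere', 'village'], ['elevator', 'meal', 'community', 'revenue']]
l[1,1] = 'foundation'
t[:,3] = ['drama', 'fishing']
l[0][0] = 'village'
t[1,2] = 'drawing'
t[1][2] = 'drawing'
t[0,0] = 'chapter'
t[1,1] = 'driver'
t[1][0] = 'mud'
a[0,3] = 'recording'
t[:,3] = ['drama', 'fishing']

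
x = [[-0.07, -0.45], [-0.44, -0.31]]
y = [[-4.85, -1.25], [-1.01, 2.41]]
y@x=[[0.89, 2.57], [-0.99, -0.29]]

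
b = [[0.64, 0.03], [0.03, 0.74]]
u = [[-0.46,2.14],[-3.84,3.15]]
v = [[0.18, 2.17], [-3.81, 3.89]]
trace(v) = 4.07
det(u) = 6.77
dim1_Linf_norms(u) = [2.14, 3.84]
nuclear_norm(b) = 1.38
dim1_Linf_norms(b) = [0.64, 0.74]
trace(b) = 1.38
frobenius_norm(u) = 5.43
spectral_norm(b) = 0.75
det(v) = 8.97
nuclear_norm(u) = 6.56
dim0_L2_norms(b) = [0.64, 0.74]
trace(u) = 2.69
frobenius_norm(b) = 0.98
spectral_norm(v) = 5.64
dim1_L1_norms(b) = [0.67, 0.77]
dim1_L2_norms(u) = [2.19, 4.97]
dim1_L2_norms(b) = [0.64, 0.74]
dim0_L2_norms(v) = [3.81, 4.45]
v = b + u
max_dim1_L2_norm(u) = 4.97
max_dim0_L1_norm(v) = 6.06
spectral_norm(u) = 5.27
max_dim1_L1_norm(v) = 7.7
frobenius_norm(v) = 5.86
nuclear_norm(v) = 7.23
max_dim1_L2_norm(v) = 5.45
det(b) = 0.47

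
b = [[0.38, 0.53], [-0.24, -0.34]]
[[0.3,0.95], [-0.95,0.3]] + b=[[0.68, 1.48], [-1.19, -0.04]]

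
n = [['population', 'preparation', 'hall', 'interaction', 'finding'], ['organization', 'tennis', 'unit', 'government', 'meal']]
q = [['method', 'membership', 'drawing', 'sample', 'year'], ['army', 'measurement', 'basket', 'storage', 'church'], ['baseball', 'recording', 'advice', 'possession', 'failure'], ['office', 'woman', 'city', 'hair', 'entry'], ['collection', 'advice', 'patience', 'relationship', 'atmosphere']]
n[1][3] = 'government'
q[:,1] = ['membership', 'measurement', 'recording', 'woman', 'advice']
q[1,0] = 'army'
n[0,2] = 'hall'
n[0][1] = 'preparation'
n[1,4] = 'meal'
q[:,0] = ['method', 'army', 'baseball', 'office', 'collection']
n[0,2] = 'hall'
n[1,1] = 'tennis'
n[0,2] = 'hall'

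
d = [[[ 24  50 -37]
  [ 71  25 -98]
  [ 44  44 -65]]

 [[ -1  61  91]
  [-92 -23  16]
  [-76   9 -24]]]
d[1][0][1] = 61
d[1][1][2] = 16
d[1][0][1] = 61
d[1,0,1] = 61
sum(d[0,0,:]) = 37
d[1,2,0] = -76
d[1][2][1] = 9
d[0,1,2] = -98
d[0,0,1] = 50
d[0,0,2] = -37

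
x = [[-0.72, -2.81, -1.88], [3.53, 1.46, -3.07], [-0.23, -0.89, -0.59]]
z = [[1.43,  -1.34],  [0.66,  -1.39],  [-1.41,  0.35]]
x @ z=[[-0.23, 4.21], [10.34, -7.83], [-0.08, 1.34]]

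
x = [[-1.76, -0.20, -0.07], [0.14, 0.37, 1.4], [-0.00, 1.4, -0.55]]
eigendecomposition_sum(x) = [[-0.00, -0.07, -0.05],[0.04, 0.90, 0.66],[0.03, 0.66, 0.48]] + [[-2.16,-0.6,0.59], [0.73,0.20,-0.20], [-0.87,-0.24,0.24]] + [[0.40, 0.47, -0.61], [-0.63, -0.74, 0.94], [0.84, 0.99, -1.26]]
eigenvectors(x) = [[0.06, 0.89, 0.36], [-0.81, -0.3, -0.56], [-0.59, 0.36, 0.75]]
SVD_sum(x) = [[-1.6, -0.47, -0.38],[0.51, 0.15, 0.12],[0.25, 0.07, 0.06]] + [[-0.00, -0.05, 0.06], [-0.01, -0.54, 0.69], [0.01, 0.79, -1.02]] + [[-0.15, 0.32, 0.25], [-0.36, 0.76, 0.58], [-0.26, 0.54, 0.41]]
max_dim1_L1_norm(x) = 2.03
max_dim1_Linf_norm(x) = 1.76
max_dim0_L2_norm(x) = 1.77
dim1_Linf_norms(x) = [1.76, 1.4, 1.4]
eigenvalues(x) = [1.38, -1.72, -1.6]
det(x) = 3.78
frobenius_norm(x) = 2.74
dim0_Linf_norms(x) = [1.76, 1.4, 1.4]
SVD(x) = [[-0.94, 0.05, -0.33], [0.30, 0.56, -0.77], [0.15, -0.83, -0.54]] @ diag([1.8200169404726279, 1.5648854749987582, 1.3267146590471384]) @ [[0.93, 0.28, 0.22], [-0.01, -0.61, 0.79], [0.35, -0.74, -0.57]]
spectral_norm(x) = 1.82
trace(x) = -1.94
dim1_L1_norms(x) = [2.03, 1.91, 1.95]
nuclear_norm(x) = 4.71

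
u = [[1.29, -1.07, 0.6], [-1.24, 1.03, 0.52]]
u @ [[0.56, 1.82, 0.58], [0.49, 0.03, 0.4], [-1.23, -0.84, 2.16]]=[[-0.54, 1.81, 1.62],[-0.83, -2.66, 0.82]]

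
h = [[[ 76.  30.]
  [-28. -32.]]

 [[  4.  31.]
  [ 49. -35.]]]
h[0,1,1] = -32.0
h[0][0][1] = 30.0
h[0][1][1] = -32.0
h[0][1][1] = -32.0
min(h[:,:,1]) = -35.0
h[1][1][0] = 49.0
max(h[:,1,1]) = -32.0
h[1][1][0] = 49.0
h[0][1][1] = -32.0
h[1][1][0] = 49.0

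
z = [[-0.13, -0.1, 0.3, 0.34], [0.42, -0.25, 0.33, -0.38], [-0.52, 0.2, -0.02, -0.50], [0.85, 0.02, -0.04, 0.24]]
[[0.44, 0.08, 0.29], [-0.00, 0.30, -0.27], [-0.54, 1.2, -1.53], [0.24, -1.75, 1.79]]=z@[[0.09, -1.65, 1.58],[-0.43, -1.38, 0.91],[0.46, 0.51, -0.09],[0.79, -1.26, 1.79]]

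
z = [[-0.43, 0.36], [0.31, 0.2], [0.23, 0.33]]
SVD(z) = [[-0.88,-0.44], [0.42,-0.53], [0.23,-0.73]] @ diag([0.5819350656290734, 0.5232127477339273]) @ [[0.96, -0.27], [-0.27, -0.96]]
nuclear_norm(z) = 1.11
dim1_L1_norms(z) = [0.79, 0.51, 0.56]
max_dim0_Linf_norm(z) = 0.43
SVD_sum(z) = [[-0.49, 0.14], [0.24, -0.07], [0.13, -0.04]] + [[0.06, 0.22], [0.07, 0.27], [0.1, 0.37]]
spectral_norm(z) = 0.58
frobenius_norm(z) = 0.78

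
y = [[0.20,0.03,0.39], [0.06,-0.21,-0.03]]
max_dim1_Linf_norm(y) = 0.39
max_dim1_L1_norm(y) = 0.62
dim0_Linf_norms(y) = [0.2, 0.21, 0.39]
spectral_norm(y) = 0.44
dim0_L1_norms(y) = [0.26, 0.24, 0.42]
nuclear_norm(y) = 0.66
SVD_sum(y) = [[0.20, 0.04, 0.39], [-0.01, -0.0, -0.02]] + [[0.0, -0.01, -0.0],[0.07, -0.21, -0.01]]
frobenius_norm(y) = 0.49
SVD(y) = [[-1.0, 0.04], [0.04, 1.00]] @ diag([0.4396008172515631, 0.219888884375172]) @ [[-0.45, -0.09, -0.89], [0.31, -0.95, -0.06]]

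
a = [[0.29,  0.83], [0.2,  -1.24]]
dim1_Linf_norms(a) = [0.83, 1.24]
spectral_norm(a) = 1.49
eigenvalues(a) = [0.39, -1.34]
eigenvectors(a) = [[0.99, -0.45], [0.12, 0.89]]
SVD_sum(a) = [[-0.00, 0.83], [0.0, -1.24]] + [[0.29, 0.0], [0.2, 0.0]]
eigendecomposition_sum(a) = [[0.37, 0.19], [0.05, 0.02]] + [[-0.08, 0.64], [0.15, -1.26]]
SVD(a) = [[-0.56, 0.83],[0.83, 0.56]] @ diag([1.4921545988658935, 0.3522423215392562]) @ [[0.00, -1.00], [1.00, 0.00]]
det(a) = -0.53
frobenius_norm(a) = 1.53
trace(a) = -0.95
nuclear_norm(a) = 1.84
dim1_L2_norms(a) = [0.88, 1.26]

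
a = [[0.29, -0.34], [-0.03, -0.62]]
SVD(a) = [[0.54, 0.84], [0.84, -0.54]] @ diag([0.7175566960631479, 0.2647874391562771]) @ [[0.18,-0.98], [0.98,0.18]]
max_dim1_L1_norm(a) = 0.65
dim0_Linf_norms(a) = [0.29, 0.62]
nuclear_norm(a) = 0.98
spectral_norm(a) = 0.72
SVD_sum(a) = [[0.07, -0.38], [0.11, -0.59]] + [[0.22, 0.04], [-0.14, -0.03]]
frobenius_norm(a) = 0.76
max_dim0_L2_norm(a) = 0.71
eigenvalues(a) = [0.3, -0.63]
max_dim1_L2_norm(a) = 0.62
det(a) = -0.19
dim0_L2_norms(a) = [0.29, 0.71]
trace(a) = -0.33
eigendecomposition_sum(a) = [[0.30,-0.11],[-0.01,0.0]] + [[-0.01,-0.23], [-0.02,-0.62]]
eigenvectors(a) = [[1.00, 0.35], [-0.03, 0.94]]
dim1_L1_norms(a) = [0.63, 0.65]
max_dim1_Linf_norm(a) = 0.62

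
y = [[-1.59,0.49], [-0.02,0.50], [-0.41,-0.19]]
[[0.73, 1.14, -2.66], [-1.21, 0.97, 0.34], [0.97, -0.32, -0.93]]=y @[[-1.22, -0.12, 1.91],[-2.47, 1.94, 0.76]]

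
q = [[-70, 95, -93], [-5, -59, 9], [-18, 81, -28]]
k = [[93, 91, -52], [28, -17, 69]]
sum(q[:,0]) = -93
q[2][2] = -28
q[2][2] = -28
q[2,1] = 81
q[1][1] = -59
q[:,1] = [95, -59, 81]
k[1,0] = 28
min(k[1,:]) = -17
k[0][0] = 93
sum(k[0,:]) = 132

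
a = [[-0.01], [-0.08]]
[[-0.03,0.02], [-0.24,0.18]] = a @ [[3.03, -2.29]]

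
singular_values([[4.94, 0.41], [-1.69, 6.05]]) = [6.44, 4.75]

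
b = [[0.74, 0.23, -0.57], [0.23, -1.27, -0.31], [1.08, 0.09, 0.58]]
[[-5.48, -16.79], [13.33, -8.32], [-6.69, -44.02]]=b@[[-4.73, -33.98], [-11.11, 3.62], [-1.01, -13.19]]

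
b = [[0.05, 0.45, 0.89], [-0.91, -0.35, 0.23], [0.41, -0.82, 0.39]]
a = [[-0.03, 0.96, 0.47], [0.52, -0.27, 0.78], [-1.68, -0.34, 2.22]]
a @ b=[[-0.68,-0.73,0.38],[0.59,-0.31,0.7],[1.14,-2.46,-0.71]]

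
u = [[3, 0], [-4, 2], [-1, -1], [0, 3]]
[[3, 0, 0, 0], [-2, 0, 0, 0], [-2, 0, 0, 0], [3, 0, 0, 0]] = u @ [[1, 0, 0, 0], [1, 0, 0, 0]]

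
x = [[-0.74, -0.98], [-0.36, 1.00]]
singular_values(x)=[1.43, 0.76]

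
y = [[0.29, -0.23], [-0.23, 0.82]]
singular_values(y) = [0.91, 0.2]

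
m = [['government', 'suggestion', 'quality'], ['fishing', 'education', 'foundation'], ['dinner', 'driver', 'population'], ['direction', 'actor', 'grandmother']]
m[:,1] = ['suggestion', 'education', 'driver', 'actor']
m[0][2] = 'quality'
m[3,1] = 'actor'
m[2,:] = ['dinner', 'driver', 'population']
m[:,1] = ['suggestion', 'education', 'driver', 'actor']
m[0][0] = 'government'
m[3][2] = 'grandmother'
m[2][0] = 'dinner'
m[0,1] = 'suggestion'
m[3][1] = 'actor'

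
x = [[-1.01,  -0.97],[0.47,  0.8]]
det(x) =-0.352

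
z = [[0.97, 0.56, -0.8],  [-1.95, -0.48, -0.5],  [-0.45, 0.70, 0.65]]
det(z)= 2.137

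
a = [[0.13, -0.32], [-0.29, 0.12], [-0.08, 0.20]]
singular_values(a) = [0.48, 0.19]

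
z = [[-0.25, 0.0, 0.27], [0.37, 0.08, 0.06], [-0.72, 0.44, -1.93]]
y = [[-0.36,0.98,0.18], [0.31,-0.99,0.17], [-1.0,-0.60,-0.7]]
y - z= [[-0.11, 0.98, -0.09],[-0.06, -1.07, 0.11],[-0.28, -1.04, 1.23]]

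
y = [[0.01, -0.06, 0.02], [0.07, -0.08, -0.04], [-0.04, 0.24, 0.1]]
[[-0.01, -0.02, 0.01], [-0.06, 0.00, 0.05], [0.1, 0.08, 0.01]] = y @ [[-0.41, 0.47, 0.98], [0.21, 0.45, 0.11], [0.31, -0.09, 0.26]]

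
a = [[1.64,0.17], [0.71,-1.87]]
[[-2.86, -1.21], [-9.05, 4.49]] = a @ [[-2.16,-0.47], [4.02,-2.58]]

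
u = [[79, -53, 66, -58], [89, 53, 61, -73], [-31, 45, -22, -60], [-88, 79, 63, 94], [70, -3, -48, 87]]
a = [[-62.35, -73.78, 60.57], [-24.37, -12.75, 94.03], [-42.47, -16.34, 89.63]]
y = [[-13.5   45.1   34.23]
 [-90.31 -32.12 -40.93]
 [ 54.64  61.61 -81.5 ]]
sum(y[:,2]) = -88.2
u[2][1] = 45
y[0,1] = 45.1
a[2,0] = -42.47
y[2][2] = -81.5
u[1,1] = 53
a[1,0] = -24.37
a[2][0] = -42.47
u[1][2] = 61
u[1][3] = -73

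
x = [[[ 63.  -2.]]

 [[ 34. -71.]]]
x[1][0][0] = 34.0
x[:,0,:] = [[63.0, -2.0], [34.0, -71.0]]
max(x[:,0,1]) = -2.0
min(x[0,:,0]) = 63.0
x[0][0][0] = 63.0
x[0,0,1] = -2.0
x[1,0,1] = -71.0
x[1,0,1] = -71.0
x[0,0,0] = 63.0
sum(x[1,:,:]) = -37.0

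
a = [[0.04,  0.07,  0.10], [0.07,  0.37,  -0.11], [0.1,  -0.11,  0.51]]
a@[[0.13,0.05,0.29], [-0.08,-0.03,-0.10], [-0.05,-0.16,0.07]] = [[-0.01, -0.02, 0.01], [-0.02, 0.01, -0.02], [-0.0, -0.07, 0.08]]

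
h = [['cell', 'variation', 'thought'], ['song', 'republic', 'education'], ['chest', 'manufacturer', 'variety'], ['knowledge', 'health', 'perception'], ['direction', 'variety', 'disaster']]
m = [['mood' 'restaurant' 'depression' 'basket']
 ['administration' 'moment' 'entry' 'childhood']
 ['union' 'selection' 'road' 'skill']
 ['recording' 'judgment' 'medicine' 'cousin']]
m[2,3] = 'skill'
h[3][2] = 'perception'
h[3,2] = 'perception'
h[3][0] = 'knowledge'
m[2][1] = 'selection'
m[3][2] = 'medicine'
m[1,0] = 'administration'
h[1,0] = 'song'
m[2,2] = 'road'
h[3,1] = 'health'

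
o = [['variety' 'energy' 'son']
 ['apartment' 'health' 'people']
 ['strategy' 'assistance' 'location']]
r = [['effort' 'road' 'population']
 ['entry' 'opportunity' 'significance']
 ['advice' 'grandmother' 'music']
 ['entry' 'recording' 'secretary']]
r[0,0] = 'effort'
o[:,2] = ['son', 'people', 'location']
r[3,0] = 'entry'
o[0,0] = 'variety'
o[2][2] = 'location'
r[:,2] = ['population', 'significance', 'music', 'secretary']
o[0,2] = 'son'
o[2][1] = 'assistance'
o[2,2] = 'location'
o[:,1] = ['energy', 'health', 'assistance']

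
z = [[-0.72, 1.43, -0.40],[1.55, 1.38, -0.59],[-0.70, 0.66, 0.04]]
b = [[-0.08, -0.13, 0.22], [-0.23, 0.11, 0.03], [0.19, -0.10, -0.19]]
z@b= [[-0.35, 0.29, -0.04], [-0.55, 0.01, 0.49], [-0.09, 0.16, -0.14]]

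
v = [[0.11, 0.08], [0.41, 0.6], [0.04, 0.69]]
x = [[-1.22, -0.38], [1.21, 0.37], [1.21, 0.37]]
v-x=[[1.33, 0.46], [-0.8, 0.23], [-1.17, 0.32]]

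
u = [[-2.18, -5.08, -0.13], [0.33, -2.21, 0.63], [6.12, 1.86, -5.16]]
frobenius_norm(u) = 10.17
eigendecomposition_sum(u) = [[(-0.8+0j), -1.27-0.00j, 0.61+0.00j], [-0.79+0.00j, (-1.26-0j), (0.6+0j)], [5.59-0.00j, (8.86+0j), -4.24-0.00j]] + [[-0.69+1.05j, (-1.9-1.65j), (-0.37-0.08j)],  [(0.56+0.16j), (-0.47+1.07j), (0.01+0.18j)],  [0.27+1.73j, (-3.5+0.07j), -0.46+0.26j]] + [[(-0.69-1.05j), -1.90+1.65j, -0.37+0.08j], [0.56-0.16j, -0.47-1.07j, 0.01-0.18j], [0.27-1.73j, -3.50-0.07j, -0.46-0.26j]]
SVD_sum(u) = [[-2.76, -1.8, 2.01],[-0.8, -0.52, 0.58],[5.68, 3.70, -4.13]] + [[0.88,  -3.38,  -1.81], [0.38,  -1.44,  -0.77], [0.48,  -1.85,  -0.99]] + [[-0.30, 0.10, -0.33], [0.75, -0.24, 0.82], [-0.04, 0.01, -0.04]]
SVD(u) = [[-0.43, -0.82, 0.37], [-0.13, -0.35, -0.93], [0.89, -0.45, 0.05]] @ diag([8.891509336884782, 4.7888387848940805, 1.230156414601372]) @ [[0.72, 0.47, -0.52], [-0.22, 0.86, 0.46], [-0.66, 0.21, -0.72]]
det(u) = -52.38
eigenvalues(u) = [(-6.3+0j), (-1.62+2.38j), (-1.62-2.38j)]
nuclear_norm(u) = 14.91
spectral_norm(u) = 8.89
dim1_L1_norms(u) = [7.39, 3.17, 13.14]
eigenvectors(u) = [[-0.14+0.00j,  -0.42-0.38j,  -0.42+0.38j],  [-0.14+0.00j,  -0.11+0.24j,  -0.11-0.24j],  [0.98+0.00j,  (-0.78+0j),  (-0.78-0j)]]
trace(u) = -9.55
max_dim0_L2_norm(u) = 6.51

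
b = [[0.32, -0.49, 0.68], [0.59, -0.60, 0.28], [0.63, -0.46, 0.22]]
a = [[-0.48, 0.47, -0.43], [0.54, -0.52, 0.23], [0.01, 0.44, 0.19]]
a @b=[[-0.15, 0.15, -0.29], [0.01, -0.06, 0.27], [0.38, -0.36, 0.17]]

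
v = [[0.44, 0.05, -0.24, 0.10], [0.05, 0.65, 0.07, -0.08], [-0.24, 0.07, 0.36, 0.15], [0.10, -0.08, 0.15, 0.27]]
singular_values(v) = [0.67, 0.64, 0.4, 0.0]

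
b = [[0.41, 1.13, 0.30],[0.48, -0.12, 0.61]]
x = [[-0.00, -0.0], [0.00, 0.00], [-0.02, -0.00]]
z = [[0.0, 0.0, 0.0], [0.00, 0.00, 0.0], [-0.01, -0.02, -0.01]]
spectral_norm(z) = 0.02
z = x @ b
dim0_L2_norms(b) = [0.63, 1.14, 0.68]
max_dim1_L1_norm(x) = 0.02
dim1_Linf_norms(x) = [0.0, 0.0, 0.02]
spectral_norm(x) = 0.02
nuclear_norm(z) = 0.02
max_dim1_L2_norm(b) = 1.24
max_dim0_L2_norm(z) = 0.02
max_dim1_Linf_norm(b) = 1.13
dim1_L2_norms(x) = [0.0, 0.0, 0.02]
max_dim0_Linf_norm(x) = 0.02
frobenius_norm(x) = 0.02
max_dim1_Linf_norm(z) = 0.02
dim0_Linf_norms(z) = [0.01, 0.02, 0.01]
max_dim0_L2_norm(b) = 1.14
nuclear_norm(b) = 2.01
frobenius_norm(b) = 1.47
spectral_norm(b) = 1.26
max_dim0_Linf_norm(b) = 1.13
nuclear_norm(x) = 0.02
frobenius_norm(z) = 0.02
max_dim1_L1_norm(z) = 0.04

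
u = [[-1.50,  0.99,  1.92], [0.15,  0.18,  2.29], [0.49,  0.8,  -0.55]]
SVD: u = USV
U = [[-0.76, 0.65, -0.02], [-0.63, -0.73, 0.25], [0.15, 0.21, 0.97]]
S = [3.28, 1.31, 0.97]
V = [[0.34, -0.23, -0.91], [-0.75, 0.52, -0.41], [0.57, 0.82, 0.01]]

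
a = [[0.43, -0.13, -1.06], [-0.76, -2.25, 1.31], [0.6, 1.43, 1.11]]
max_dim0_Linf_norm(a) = 2.25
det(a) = -2.37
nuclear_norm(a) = 5.25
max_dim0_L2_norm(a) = 2.67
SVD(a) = [[0.12, -0.54, -0.83], [-0.91, 0.27, -0.31], [0.39, 0.8, -0.46]] @ diag([2.914193852832651, 1.9090721274006064, 0.4260490587884324]) @ [[0.34, 0.89, -0.31], [0.02, 0.32, 0.95], [-0.94, 0.33, -0.09]]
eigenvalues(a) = [-2.67, 0.72, 1.24]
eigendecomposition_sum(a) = [[0.06,0.21,-0.05], [-0.74,-2.49,0.66], [0.27,0.91,-0.24]] + [[1.25, 0.60, 1.36], [-0.44, -0.21, -0.49], [-0.29, -0.14, -0.31]] + [[-0.88, -0.94, -2.37], [0.42, 0.45, 1.14], [0.62, 0.66, 1.66]]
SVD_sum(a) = [[0.12, 0.31, -0.11], [-0.89, -2.37, 0.81], [0.38, 1.01, -0.35]] + [[-0.02,  -0.33,  -0.98], [0.01,  0.16,  0.48], [0.03,  0.48,  1.44]] + [[0.33, -0.12, 0.03], [0.12, -0.04, 0.01], [0.19, -0.06, 0.02]]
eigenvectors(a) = [[-0.08, 0.92, -0.76],  [0.94, -0.33, 0.37],  [-0.34, -0.21, 0.53]]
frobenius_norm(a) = 3.51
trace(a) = -0.71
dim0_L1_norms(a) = [1.79, 3.81, 3.48]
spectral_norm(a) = 2.91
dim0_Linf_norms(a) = [0.76, 2.25, 1.31]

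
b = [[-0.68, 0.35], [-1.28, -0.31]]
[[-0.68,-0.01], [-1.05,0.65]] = b @ [[0.88, -0.34], [-0.24, -0.70]]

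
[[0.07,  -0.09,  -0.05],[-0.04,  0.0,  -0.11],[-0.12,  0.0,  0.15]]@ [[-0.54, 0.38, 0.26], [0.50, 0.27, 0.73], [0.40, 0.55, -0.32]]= [[-0.1,-0.03,-0.03], [-0.02,-0.08,0.02], [0.12,0.04,-0.08]]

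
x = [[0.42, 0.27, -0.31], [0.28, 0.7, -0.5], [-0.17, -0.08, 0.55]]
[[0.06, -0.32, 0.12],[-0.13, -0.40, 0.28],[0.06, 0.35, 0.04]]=x@[[0.44,  -0.35,  0.12], [-0.20,  -0.07,  0.48], [0.22,  0.51,  0.18]]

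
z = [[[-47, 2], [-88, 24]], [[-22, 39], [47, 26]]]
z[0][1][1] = 24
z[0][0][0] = -47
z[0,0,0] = -47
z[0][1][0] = -88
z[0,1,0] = -88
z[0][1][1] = 24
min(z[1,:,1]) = 26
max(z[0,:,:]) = 24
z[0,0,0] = -47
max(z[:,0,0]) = -22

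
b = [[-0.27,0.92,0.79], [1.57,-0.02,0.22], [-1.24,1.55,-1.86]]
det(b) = 4.42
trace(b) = -2.15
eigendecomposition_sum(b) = [[-0.35+0.61j, (0.2-0.51j), 0.32+0.31j],[(0.49-0.11j), -0.37+0.14j, (0.01-0.32j)],[(-0.68-1.38j), 0.70+0.98j, -0.95+0.21j]] + [[-0.35-0.61j, 0.20+0.51j, 0.32-0.31j], [0.49+0.11j, (-0.37-0.14j), (0.01+0.32j)], [-0.68+1.38j, 0.70-0.98j, -0.95-0.21j]] + [[(0.44+0j), 0.53-0.00j, (0.15-0j)], [(0.59+0j), (0.71-0j), (0.2-0j)], [0.12+0.00j, (0.15-0j), 0.04-0.00j]]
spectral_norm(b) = 2.90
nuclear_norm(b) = 5.37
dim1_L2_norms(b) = [1.24, 1.59, 2.72]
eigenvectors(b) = [[(0.22+0.33j),0.22-0.33j,(0.59+0j)],[(0.07-0.28j),0.07+0.28j,(0.79+0j)],[-0.87+0.00j,-0.87-0.00j,(0.16+0j)]]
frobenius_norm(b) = 3.38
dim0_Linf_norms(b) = [1.57, 1.55, 1.86]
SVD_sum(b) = [[-0.09, 0.08, -0.10], [0.66, -0.56, 0.66], [-1.62, 1.38, -1.63]] + [[-0.57, 0.11, 0.66], [0.55, -0.11, -0.64], [0.26, -0.05, -0.3]] + [[0.4, 0.73, 0.22], [0.35, 0.65, 0.20], [0.12, 0.22, 0.07]]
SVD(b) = [[-0.05, 0.68, -0.73], [0.38, -0.66, -0.65], [-0.92, -0.31, -0.22]] @ diag([2.8969602473254734, 1.2926702253010753, 1.180434248078223]) @ [[0.61, -0.51, 0.61], [-0.65, 0.12, 0.75], [-0.46, -0.85, -0.26]]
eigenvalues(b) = [(-1.67+0.96j), (-1.67-0.96j), (1.19+0j)]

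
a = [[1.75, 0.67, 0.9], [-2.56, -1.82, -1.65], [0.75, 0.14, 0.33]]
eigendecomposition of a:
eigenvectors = [[-0.66,-0.22,-0.32],[0.67,0.97,-0.35],[-0.34,0.02,0.88]]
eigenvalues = [1.53, -1.27, 0.0]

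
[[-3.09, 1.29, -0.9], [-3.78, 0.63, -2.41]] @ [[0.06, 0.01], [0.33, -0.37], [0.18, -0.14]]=[[0.08,-0.38], [-0.45,0.07]]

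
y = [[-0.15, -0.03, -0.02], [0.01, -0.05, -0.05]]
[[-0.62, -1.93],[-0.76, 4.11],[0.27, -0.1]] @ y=[[0.07, 0.12, 0.11], [0.16, -0.18, -0.19], [-0.04, -0.00, -0.00]]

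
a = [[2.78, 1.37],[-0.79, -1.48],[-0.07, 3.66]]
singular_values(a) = [4.41, 2.52]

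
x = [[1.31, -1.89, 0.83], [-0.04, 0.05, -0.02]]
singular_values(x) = [2.45, 0.01]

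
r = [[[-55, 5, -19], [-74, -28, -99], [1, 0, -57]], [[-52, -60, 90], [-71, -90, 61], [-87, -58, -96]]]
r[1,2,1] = -58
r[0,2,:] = [1, 0, -57]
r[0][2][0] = 1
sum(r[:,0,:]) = -91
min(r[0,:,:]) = -99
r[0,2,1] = 0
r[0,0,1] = 5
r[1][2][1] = -58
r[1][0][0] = -52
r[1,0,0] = -52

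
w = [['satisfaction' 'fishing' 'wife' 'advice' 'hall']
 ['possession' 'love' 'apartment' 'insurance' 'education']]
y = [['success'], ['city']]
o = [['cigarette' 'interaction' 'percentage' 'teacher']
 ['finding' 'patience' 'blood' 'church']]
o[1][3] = 'church'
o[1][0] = 'finding'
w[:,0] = ['satisfaction', 'possession']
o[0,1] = 'interaction'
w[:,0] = ['satisfaction', 'possession']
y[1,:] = ['city']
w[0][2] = 'wife'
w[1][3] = 'insurance'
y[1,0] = 'city'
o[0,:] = ['cigarette', 'interaction', 'percentage', 'teacher']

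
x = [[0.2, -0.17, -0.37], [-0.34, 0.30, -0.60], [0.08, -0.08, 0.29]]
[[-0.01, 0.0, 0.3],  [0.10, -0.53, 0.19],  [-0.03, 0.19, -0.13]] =x@ [[-0.0,0.24,0.16], [0.20,-0.66,-0.34], [-0.06,0.42,-0.57]]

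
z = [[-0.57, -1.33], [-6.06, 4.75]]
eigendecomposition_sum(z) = [[-1.52, -0.31], [-1.40, -0.28]] + [[0.95, -1.02], [-4.66, 5.03]]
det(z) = -10.77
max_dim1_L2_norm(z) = 7.7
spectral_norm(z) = 7.71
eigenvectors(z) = [[-0.73, 0.2], [-0.68, -0.98]]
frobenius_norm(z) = 7.83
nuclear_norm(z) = 9.11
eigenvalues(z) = [-1.8, 5.98]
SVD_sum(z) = [[0.30, -0.24], [-6.02, 4.80]] + [[-0.87, -1.09], [-0.04, -0.05]]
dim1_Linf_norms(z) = [1.33, 6.06]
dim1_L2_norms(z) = [1.45, 7.7]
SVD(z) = [[0.05, -1.0], [-1.0, -0.05]] @ diag([7.709026655772229, 1.3967132921946572]) @ [[0.78,-0.62], [0.62,0.78]]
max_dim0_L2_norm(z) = 6.09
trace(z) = 4.18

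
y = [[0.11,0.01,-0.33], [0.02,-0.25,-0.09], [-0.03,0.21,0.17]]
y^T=[[0.11, 0.02, -0.03], [0.01, -0.25, 0.21], [-0.33, -0.09, 0.17]]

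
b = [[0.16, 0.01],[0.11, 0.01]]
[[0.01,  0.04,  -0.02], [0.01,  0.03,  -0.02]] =b @[[0.04, 0.27, -0.15], [0.13, 0.02, 0.04]]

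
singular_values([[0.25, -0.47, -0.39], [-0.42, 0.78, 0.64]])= [1.28, 0.0]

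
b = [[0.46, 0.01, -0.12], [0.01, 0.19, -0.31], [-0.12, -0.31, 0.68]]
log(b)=[[-0.81, -0.16, -0.28], [-0.16, -2.7, -1.24], [-0.28, -1.24, -0.81]]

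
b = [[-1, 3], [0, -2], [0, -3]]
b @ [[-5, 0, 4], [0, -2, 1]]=[[5, -6, -1], [0, 4, -2], [0, 6, -3]]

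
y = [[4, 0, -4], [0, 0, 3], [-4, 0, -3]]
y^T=[[4, 0, -4], [0, 0, 0], [-4, 3, -3]]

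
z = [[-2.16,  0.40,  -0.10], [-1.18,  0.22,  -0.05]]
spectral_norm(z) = 2.51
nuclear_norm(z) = 2.51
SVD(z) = [[-0.88, -0.48], [-0.48, 0.88]] @ diag([2.50576970324042, 0.004265480326818523]) @ [[0.98, -0.18, 0.04], [0.01, 0.30, 0.95]]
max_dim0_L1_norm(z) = 3.34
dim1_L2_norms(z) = [2.2, 1.2]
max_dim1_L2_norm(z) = 2.2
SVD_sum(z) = [[-2.16,0.40,-0.10], [-1.18,0.22,-0.05]] + [[-0.00, -0.0, -0.0], [0.0, 0.0, 0.0]]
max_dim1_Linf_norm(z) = 2.16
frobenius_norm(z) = 2.51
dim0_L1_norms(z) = [3.34, 0.62, 0.15]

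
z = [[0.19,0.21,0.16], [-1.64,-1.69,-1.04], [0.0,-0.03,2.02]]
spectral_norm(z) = 2.80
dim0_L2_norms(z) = [1.65, 1.7, 2.28]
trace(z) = 0.52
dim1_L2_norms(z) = [0.33, 2.57, 2.02]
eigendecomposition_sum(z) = [[0.21,  0.21,  0.05], [-1.65,  -1.7,  -0.43], [-0.01,  -0.01,  -0.0]] + [[-0.02, -0.00, 0.00], [0.02, 0.0, -0.0], [0.00, 0.0, -0.00]] + [[0.0, -0.00, 0.11], [-0.0, 0.00, -0.61], [0.01, -0.02, 2.02]]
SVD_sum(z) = [[0.16, 0.17, 0.21], [-1.26, -1.29, -1.65], [0.7, 0.71, 0.91]] + [[0.03,0.04,-0.05], [-0.38,-0.4,0.61], [-0.70,-0.74,1.11]] + [[-0.01, 0.01, 0.00], [-0.00, 0.0, 0.00], [0.00, -0.00, -0.0]]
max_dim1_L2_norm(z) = 2.57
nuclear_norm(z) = 4.53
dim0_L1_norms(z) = [1.83, 1.93, 3.22]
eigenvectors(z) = [[0.12, 0.72, 0.05], [-0.99, -0.7, -0.29], [-0.01, -0.01, 0.96]]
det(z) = 0.05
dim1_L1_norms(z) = [0.56, 4.37, 2.05]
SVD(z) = [[-0.11, 0.04, -0.99], [0.87, -0.48, -0.12], [-0.48, -0.88, 0.02]] @ diag([2.804947339286279, 1.7165566735037812, 0.010178923344868385]) @ [[-0.52, -0.53, -0.67], [0.46, 0.49, -0.74], [0.72, -0.69, -0.01]]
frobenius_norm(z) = 3.29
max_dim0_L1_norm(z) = 3.22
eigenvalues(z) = [-1.49, -0.02, 2.03]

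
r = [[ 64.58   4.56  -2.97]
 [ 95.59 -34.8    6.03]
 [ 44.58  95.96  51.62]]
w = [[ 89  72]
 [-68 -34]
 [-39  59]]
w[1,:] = [-68, -34]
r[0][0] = 64.58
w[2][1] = 59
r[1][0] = 95.59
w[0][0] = 89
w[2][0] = -39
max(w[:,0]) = 89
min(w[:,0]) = -68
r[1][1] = -34.8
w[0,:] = [89, 72]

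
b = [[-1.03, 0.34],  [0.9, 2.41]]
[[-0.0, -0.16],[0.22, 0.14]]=b @ [[0.03,  0.16], [0.08,  -0.0]]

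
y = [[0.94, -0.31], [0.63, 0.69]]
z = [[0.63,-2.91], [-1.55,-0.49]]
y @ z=[[1.07, -2.58], [-0.67, -2.17]]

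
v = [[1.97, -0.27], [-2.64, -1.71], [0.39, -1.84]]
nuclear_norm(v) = 5.73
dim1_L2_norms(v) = [1.99, 3.15, 1.88]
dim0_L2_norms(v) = [3.32, 2.53]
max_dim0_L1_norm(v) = 5.0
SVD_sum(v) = [[1.44,0.75], [-2.78,-1.44], [-0.44,-0.23]] + [[0.53, -1.02],[0.14, -0.27],[0.83, -1.61]]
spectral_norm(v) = 3.56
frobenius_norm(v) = 4.17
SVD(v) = [[-0.46, -0.53], [0.88, -0.14], [0.14, -0.84]] @ diag([3.5625916078972755, 2.166365859069032]) @ [[-0.89, -0.46], [-0.46, 0.89]]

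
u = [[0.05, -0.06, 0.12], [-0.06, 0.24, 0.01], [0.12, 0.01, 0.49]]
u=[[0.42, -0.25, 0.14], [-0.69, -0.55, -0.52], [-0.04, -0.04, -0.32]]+[[-0.37, 0.19, -0.02], [0.63, 0.79, 0.53], [0.16, 0.05, 0.81]]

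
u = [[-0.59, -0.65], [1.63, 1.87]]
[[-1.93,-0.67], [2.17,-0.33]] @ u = [[0.05, 0.0], [-1.82, -2.03]]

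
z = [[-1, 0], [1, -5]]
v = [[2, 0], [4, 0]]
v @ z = [[-2, 0], [-4, 0]]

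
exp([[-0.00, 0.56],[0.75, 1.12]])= [[1.33, 1.10], [1.48, 3.54]]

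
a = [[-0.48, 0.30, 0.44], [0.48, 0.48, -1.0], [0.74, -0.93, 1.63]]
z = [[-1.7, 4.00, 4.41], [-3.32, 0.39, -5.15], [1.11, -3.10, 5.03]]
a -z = [[1.22, -3.70, -3.97], [3.8, 0.09, 4.15], [-0.37, 2.17, -3.4]]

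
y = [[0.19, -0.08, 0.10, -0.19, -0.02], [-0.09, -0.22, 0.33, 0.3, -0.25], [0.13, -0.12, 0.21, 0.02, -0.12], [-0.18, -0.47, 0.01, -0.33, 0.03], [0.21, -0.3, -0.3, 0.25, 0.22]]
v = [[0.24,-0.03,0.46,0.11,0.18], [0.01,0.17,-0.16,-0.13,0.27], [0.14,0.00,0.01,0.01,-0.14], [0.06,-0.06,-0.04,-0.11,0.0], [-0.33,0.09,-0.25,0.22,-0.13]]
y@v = [[0.05, -0.01, 0.11, 0.05, 0.0],[0.12, -0.08, 0.05, -0.07, -0.09],[0.1, -0.04, 0.11, 0.0, -0.02],[-0.08, -0.05, -0.00, 0.08, -0.16],[-0.05, -0.05, 0.08, 0.08, -0.03]]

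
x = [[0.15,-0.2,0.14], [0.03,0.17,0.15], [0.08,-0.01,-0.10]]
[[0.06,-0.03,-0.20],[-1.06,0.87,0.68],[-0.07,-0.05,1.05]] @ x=[[-0.01, -0.02, 0.02],[-0.08, 0.35, -0.09],[0.07, -0.0, -0.12]]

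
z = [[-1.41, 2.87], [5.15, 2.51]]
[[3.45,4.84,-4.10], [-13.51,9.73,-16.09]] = z @[[-2.59, 0.86, -1.96], [-0.07, 2.11, -2.39]]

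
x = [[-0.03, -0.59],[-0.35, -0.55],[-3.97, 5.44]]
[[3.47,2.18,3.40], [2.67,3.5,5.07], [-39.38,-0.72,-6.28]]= x @ [[1.74, -4.56, -5.90],[-5.97, -3.46, -5.46]]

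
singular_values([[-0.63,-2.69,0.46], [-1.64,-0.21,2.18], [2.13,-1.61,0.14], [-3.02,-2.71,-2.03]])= [5.0, 3.22, 2.78]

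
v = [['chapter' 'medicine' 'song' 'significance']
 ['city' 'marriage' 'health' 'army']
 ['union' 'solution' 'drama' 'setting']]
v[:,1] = ['medicine', 'marriage', 'solution']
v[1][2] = 'health'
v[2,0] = 'union'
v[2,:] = ['union', 'solution', 'drama', 'setting']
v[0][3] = 'significance'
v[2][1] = 'solution'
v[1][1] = 'marriage'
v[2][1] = 'solution'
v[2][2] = 'drama'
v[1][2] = 'health'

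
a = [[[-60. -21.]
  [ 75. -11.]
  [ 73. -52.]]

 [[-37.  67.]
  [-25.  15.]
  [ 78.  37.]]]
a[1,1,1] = 15.0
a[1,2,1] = 37.0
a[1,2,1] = 37.0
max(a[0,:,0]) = 75.0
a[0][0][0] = -60.0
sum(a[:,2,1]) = -15.0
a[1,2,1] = 37.0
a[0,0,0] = -60.0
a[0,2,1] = -52.0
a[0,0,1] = -21.0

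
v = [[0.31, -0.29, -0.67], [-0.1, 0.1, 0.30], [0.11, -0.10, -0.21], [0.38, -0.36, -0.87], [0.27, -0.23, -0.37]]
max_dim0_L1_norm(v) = 2.42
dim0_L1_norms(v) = [1.17, 1.08, 2.42]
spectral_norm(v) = 1.44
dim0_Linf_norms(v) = [0.38, 0.36, 0.87]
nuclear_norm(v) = 1.56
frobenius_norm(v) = 1.45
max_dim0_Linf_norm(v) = 0.87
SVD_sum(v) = [[0.31, -0.29, -0.67], [-0.13, 0.12, 0.28], [0.10, -0.09, -0.22], [0.4, -0.37, -0.85], [0.20, -0.19, -0.42]] + [[-0.0, 0.0, -0.00], [0.03, -0.02, 0.02], [0.01, -0.01, 0.01], [-0.02, 0.01, -0.02], [0.07, -0.04, 0.05]] + [[-0.0, -0.0, 0.0], [-0.0, -0.0, 0.0], [-0.0, -0.0, 0.00], [-0.00, -0.0, 0.00], [0.00, 0.0, -0.0]]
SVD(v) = [[-0.55, -0.06, 0.30], [0.23, 0.39, 0.88], [-0.18, 0.10, 0.05], [-0.7, -0.28, 0.19], [-0.35, 0.87, -0.32]] @ diag([1.4443209368084762, 0.11328894367404134, 0.0016268798068391575]) @ [[-0.40, 0.37, 0.84], [0.71, -0.46, 0.54], [-0.58, -0.81, 0.08]]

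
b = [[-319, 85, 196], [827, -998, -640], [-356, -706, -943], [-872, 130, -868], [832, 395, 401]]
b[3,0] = -872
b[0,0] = -319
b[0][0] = -319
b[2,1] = -706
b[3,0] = -872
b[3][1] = 130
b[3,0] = -872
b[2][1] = -706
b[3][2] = -868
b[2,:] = [-356, -706, -943]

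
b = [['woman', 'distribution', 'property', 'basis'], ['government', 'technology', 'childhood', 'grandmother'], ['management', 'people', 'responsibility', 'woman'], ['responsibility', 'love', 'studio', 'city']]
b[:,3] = ['basis', 'grandmother', 'woman', 'city']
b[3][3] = 'city'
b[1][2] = 'childhood'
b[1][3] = 'grandmother'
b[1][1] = 'technology'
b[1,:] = ['government', 'technology', 'childhood', 'grandmother']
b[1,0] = 'government'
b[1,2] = 'childhood'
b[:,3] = ['basis', 'grandmother', 'woman', 'city']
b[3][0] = 'responsibility'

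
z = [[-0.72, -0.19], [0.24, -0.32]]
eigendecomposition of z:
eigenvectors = [[0.62-0.23j, 0.62+0.23j], [-0.75+0.00j, -0.75-0.00j]]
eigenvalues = [(-0.52+0.07j), (-0.52-0.07j)]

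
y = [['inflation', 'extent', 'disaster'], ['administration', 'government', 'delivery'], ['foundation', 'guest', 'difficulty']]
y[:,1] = ['extent', 'government', 'guest']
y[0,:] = ['inflation', 'extent', 'disaster']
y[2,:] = ['foundation', 'guest', 'difficulty']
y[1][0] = 'administration'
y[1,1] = 'government'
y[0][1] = 'extent'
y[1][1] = 'government'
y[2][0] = 'foundation'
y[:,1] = ['extent', 'government', 'guest']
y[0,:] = ['inflation', 'extent', 'disaster']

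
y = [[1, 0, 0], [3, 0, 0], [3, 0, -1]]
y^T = [[1, 3, 3], [0, 0, 0], [0, 0, -1]]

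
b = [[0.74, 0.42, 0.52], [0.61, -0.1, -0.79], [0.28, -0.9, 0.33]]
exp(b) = [[2.36, 0.34, 0.78], [0.84, 1.4, -0.82], [0.14, -1.12, 1.89]]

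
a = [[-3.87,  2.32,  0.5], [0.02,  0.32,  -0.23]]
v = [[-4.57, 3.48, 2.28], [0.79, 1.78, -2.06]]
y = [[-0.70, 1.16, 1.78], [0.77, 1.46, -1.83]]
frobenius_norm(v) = 6.80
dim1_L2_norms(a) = [4.54, 0.39]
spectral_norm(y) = 2.78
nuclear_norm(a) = 4.92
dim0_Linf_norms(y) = [0.77, 1.46, 1.83]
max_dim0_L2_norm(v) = 4.64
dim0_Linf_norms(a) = [3.87, 2.32, 0.5]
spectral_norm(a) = 4.54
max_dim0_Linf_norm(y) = 1.83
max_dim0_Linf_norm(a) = 3.87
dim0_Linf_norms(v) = [4.57, 3.48, 2.28]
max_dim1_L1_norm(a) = 6.69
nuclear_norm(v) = 9.00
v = a + y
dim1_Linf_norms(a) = [3.87, 0.32]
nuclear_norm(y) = 4.61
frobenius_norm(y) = 3.33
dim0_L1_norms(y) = [1.47, 2.62, 3.61]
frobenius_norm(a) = 4.56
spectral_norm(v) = 6.19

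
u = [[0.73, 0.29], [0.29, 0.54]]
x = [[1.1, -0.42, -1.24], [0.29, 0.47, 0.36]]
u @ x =[[0.89, -0.17, -0.8], [0.48, 0.13, -0.17]]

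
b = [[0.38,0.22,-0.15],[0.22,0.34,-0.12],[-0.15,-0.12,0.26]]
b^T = [[0.38, 0.22, -0.15], [0.22, 0.34, -0.12], [-0.15, -0.12, 0.26]]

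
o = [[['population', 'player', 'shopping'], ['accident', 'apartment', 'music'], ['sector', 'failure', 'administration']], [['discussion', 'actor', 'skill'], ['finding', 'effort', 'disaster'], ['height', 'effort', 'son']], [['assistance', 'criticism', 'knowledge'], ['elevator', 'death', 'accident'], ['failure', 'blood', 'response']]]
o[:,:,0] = [['population', 'accident', 'sector'], ['discussion', 'finding', 'height'], ['assistance', 'elevator', 'failure']]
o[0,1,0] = 'accident'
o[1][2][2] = 'son'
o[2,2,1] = 'blood'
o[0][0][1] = 'player'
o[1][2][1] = 'effort'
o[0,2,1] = 'failure'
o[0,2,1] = 'failure'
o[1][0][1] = 'actor'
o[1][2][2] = 'son'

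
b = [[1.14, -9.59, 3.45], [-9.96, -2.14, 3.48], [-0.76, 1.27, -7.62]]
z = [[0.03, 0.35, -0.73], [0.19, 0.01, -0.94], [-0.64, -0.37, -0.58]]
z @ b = [[-2.90,  -1.96,  6.88], [0.83,  -3.04,  7.85], [3.40,  6.19,  0.92]]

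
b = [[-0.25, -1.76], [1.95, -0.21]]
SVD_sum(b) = [[-0.32, -0.01], [1.94, 0.08]] + [[0.07, -1.75], [0.01, -0.29]]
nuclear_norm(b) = 3.74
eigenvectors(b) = [[(0.01-0.69j),(0.01+0.69j)], [(-0.72+0j),(-0.72-0j)]]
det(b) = 3.48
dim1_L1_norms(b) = [2.01, 2.16]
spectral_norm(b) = 1.97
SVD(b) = [[-0.16, 0.99], [0.99, 0.16]] @ diag([1.9662868153933384, 1.7721219370038628]) @ [[1.00, 0.04], [0.04, -1.0]]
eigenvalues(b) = [(-0.23+1.85j), (-0.23-1.85j)]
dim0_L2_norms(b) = [1.97, 1.77]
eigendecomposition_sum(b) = [[(-0.12+0.92j), -0.88-0.11j], [0.98+0.12j, -0.11+0.93j]] + [[-0.12-0.92j, -0.88+0.11j], [(0.98-0.12j), (-0.11-0.93j)]]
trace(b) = -0.46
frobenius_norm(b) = 2.65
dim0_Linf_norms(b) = [1.95, 1.76]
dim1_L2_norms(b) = [1.78, 1.96]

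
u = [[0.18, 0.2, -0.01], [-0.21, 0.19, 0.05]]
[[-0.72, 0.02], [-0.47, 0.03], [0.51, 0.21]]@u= [[-0.13, -0.14, 0.01], [-0.09, -0.09, 0.01], [0.05, 0.14, 0.01]]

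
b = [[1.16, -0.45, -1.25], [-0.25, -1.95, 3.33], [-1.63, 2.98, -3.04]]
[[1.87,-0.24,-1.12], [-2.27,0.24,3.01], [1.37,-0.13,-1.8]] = b @ [[-0.42, 0.07, -1.24], [-1.24, 0.19, -1.13], [-1.44, 0.19, 0.15]]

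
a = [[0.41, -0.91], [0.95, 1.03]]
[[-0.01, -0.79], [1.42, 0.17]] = a @[[1.00, -0.51],[0.46, 0.64]]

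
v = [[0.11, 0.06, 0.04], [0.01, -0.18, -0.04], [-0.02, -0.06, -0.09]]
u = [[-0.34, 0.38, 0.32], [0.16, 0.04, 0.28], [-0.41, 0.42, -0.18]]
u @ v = [[-0.04, -0.11, -0.06], [0.01, -0.01, -0.02], [-0.04, -0.09, -0.02]]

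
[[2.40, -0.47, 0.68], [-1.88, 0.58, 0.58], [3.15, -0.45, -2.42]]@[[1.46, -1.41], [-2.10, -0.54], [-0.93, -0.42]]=[[3.86, -3.42], [-4.50, 2.09], [7.79, -3.18]]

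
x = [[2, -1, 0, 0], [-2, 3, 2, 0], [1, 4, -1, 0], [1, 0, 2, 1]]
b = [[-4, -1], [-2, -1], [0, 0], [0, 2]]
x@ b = [[-6, -1], [2, -1], [-12, -5], [-4, 1]]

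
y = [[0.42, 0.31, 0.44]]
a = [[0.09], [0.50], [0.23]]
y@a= [[0.29]]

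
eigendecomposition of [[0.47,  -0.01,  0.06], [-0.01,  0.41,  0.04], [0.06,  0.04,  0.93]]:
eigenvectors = [[0.12,-0.96,0.24], [0.07,0.25,0.97], [0.99,0.1,-0.1]]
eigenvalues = [0.94, 0.47, 0.4]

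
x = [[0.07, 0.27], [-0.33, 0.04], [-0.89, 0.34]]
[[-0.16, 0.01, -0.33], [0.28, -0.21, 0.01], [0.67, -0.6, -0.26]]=x@[[-0.89, 0.63, -0.16], [-0.37, -0.12, -1.19]]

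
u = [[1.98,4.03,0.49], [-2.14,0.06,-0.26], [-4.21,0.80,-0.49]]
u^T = [[1.98, -2.14, -4.21], [4.03, 0.06, 0.80], [0.49, -0.26, -0.49]]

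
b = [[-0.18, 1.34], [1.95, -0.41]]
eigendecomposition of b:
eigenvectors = [[0.66,-0.61], [0.75,0.79]]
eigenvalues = [1.33, -1.92]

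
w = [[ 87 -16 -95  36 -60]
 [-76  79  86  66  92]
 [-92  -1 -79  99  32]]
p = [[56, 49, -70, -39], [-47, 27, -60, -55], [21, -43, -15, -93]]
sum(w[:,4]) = 64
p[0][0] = 56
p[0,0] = 56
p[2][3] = -93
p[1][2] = -60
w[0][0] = 87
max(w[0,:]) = 87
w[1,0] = -76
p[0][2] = -70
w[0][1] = -16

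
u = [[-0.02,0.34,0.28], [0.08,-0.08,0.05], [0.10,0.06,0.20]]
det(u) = 0.00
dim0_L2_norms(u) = [0.13, 0.35, 0.35]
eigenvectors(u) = [[-0.73, -0.89, -0.74], [-0.22, 0.43, -0.45], [-0.65, 0.15, 0.5]]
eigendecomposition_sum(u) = [[0.09, 0.11, 0.23], [0.03, 0.03, 0.07], [0.08, 0.1, 0.21]] + [[-0.11, 0.23, 0.04],[0.05, -0.11, -0.02],[0.02, -0.04, -0.01]] + [[-0.0, -0.00, 0.0], [-0.00, -0.00, 0.0], [0.0, 0.00, -0.0]]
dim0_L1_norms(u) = [0.2, 0.48, 0.53]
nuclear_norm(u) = 0.67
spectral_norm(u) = 0.48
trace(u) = 0.10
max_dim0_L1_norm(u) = 0.53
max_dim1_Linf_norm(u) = 0.34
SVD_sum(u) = [[0.02, 0.31, 0.31], [-0.00, -0.01, -0.01], [0.01, 0.13, 0.13]] + [[-0.04, 0.03, -0.03], [0.08, -0.07, 0.06], [0.09, -0.07, 0.07]] + [[-0.00,  -0.0,  0.0], [-0.00,  -0.0,  0.00], [0.00,  0.00,  -0.00]]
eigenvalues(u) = [0.33, -0.23, -0.0]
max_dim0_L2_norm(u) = 0.35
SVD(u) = [[0.92,-0.28,-0.28],[-0.04,0.64,-0.77],[0.39,0.72,0.58]] @ diag([0.4761956208323544, 0.19113260770106996, 0.002461091927901517]) @ [[0.04, 0.71, 0.7], [0.67, -0.54, 0.51], [0.74, 0.45, -0.50]]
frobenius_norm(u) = 0.51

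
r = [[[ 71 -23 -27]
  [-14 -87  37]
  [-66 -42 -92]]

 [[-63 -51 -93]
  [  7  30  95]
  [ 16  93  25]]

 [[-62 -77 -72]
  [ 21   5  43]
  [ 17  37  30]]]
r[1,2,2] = 25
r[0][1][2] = 37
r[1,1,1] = 30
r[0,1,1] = -87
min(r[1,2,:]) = 16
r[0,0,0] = 71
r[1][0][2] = -93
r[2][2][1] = 37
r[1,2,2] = 25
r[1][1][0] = 7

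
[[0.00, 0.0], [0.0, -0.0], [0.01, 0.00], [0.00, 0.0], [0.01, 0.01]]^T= [[0.0, 0.0, 0.01, 0.00, 0.01], [0.0, -0.0, 0.0, 0.00, 0.01]]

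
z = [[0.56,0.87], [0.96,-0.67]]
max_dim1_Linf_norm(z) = 0.96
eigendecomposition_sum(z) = [[0.82, 0.41], [0.46, 0.23]] + [[-0.26,0.46],[0.50,-0.90]]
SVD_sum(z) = [[-0.13, 0.12], [0.86, -0.78]] + [[0.69, 0.75], [0.1, 0.11]]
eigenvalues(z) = [1.05, -1.16]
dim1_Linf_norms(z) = [0.87, 0.96]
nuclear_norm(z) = 2.20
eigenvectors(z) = [[0.87, -0.45], [0.49, 0.89]]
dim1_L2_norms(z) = [1.03, 1.17]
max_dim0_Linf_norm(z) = 0.96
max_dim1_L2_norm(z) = 1.17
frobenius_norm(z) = 1.56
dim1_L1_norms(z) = [1.43, 1.63]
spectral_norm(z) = 1.17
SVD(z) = [[0.15, -0.99], [-0.99, -0.15]] @ diag([1.1735378415185371, 1.031411137483018]) @ [[-0.74, 0.67],[-0.67, -0.74]]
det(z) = -1.21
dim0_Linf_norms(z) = [0.96, 0.87]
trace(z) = -0.11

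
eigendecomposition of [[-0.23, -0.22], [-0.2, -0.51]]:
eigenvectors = [[0.89,0.49], [-0.45,0.87]]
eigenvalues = [-0.12, -0.62]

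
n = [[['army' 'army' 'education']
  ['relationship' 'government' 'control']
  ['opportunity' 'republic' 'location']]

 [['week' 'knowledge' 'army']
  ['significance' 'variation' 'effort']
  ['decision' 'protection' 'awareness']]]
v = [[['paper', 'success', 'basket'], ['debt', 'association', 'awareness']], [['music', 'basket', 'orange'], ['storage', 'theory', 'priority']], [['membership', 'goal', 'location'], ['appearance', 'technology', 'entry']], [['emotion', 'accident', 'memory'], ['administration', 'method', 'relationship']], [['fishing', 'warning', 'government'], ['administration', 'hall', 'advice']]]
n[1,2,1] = 'protection'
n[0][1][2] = 'control'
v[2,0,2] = 'location'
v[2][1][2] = 'entry'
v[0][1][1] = 'association'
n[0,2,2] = 'location'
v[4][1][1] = 'hall'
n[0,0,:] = ['army', 'army', 'education']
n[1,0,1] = 'knowledge'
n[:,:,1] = [['army', 'government', 'republic'], ['knowledge', 'variation', 'protection']]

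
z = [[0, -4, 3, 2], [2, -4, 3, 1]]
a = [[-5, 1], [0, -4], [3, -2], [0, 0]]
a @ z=[[2, 16, -12, -9], [-8, 16, -12, -4], [-4, -4, 3, 4], [0, 0, 0, 0]]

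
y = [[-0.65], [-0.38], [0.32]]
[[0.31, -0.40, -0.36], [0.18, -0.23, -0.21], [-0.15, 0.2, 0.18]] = y @ [[-0.47, 0.61, 0.55]]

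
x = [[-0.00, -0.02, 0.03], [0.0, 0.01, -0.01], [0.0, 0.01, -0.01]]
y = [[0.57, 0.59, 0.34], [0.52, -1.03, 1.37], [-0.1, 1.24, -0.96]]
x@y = [[-0.01,  0.06,  -0.06], [0.01,  -0.02,  0.02], [0.01,  -0.02,  0.02]]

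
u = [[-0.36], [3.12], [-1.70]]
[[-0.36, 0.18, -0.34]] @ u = [[1.27]]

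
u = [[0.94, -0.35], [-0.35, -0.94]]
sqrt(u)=[[0.97+0.03j, -0.17+0.17j], [-0.17+0.17j, 0.03+0.97j]]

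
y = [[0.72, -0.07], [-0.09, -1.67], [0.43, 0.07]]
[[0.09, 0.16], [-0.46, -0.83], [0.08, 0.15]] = y@ [[0.15, 0.27], [0.27, 0.48]]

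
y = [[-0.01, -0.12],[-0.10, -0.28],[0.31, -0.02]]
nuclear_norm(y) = 0.63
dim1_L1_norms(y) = [0.13, 0.38, 0.33]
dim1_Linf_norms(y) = [0.12, 0.28, 0.31]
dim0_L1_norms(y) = [0.42, 0.42]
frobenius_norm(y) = 0.45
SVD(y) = [[-0.23,-0.33], [-0.71,-0.59], [0.67,-0.74]] @ diag([0.3515691067278725, 0.2753164782474267]) @ [[0.8, 0.60],  [-0.60, 0.80]]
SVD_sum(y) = [[-0.06, -0.05], [-0.20, -0.15], [0.19, 0.14]] + [[0.05, -0.07], [0.1, -0.13], [0.12, -0.16]]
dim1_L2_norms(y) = [0.12, 0.3, 0.31]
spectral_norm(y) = 0.35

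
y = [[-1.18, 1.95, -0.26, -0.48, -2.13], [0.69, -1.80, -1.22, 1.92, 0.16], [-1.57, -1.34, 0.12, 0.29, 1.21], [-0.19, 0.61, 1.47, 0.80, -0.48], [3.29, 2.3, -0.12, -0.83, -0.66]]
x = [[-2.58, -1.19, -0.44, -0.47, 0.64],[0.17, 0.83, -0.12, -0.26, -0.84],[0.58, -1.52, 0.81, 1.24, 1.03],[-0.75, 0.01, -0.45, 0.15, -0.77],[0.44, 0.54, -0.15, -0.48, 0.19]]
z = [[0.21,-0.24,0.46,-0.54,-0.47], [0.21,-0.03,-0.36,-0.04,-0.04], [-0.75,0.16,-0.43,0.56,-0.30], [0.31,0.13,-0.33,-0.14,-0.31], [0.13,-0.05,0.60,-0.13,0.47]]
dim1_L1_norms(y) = [6.0, 5.79, 4.53, 3.55, 7.2]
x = z @ y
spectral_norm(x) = 3.14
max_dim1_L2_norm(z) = 1.08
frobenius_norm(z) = 1.77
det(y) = 18.47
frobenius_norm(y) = 6.74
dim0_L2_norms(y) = [3.9, 3.81, 1.94, 2.31, 2.59]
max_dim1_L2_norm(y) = 4.15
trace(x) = -0.60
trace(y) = -2.72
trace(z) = 0.08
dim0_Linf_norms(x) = [2.58, 1.52, 0.81, 1.24, 1.03]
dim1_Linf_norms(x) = [2.58, 0.84, 1.52, 0.77, 0.54]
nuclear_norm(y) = 12.71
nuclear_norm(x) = 7.16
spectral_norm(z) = 1.36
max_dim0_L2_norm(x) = 2.79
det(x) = 0.00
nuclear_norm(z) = 3.09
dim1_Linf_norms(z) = [0.54, 0.36, 0.75, 0.33, 0.6]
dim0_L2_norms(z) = [0.87, 0.32, 1.0, 0.8, 0.79]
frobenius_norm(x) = 4.30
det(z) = 0.00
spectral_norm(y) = 5.04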